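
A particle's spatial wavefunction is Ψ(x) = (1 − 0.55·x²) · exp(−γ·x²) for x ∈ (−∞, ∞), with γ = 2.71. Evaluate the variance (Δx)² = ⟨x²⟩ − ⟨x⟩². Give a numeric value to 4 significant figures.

Compute ⟨x⟩ and ⟨x²⟩ separately, then (Δx)² = ⟨x²⟩ − ⟨x⟩².
Expand each integrand as polynomial × e^(−2γx²) and use ∫x^(2j)·e^(−2γx²) dx = (2j−1)!!/(4γ)^j · √(π/(2γ)), odd powers → 0; here √(π/(2γ)) = 0.76133.
Normalization: ∫|Ψ|² dx = 0.68996.
⟨x⟩ = 0.0000 and ⟨x²⟩ = 0.074736.
(Δx)² = 0.074736 − (0.0000)² = 0.074736.

0.07474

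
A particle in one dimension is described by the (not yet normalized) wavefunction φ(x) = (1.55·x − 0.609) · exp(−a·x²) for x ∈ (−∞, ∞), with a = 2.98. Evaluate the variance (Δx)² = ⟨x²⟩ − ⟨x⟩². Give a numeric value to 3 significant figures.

Compute ⟨x⟩ and ⟨x²⟩ separately, then (Δx)² = ⟨x²⟩ − ⟨x⟩².
Expand each integrand as polynomial × e^(−2ax²) and use ∫x^(2j)·e^(−2ax²) dx = (2j−1)!!/(4a)^j · √(π/(2a)), odd powers → 0; here √(π/(2a)) = 0.72603.
Normalization: ∫|φ|² dx = 0.41560.
⟨x⟩ = -0.27668 and ⟨x²⟩ = 0.14297.
(Δx)² = 0.14297 − (-0.27668)² = 0.066417.

0.0664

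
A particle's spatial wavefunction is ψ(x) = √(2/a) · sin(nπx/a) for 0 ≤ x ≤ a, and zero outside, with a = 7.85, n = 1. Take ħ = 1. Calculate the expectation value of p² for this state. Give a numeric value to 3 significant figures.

0.160

p² ψ = −ħ² d²ψ/dx²; ⟨p²⟩ = −ħ² ∫ ψ*·ψ'' dx.
d/dx sin(nπx/a) = (nπ/a)·cos(nπx/a) and d²/dx² sin(nπx/a) = −(nπ/a)²·sin(nπx/a); on 0 ≤ x ≤ a, ∫sin²(nπx/a) dx = a/2 and ∫sin(nπx/a)·cos(nπx/a) dx = 0.
⟨p²⟩ = 0.16016.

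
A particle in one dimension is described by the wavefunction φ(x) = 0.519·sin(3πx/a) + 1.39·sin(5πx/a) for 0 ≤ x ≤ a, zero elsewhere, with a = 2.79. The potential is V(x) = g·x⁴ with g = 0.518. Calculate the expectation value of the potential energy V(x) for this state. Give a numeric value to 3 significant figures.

7.76

⟨V⟩ = ∫ V(x)·|φ|² dx / ∫|φ|² dx.
On 0 ≤ x ≤ a (j ≠ l): ∫sin²(jπx/a) dx = a/2, ∫sin(jπx/a)·sin(lπx/a) dx = 0; diagonal moments ∫x·sin²(jπx/a) dx = a²/4, ∫x²·sin²(jπx/a) dx = a³·(1/6 − 1/(4j²π²)); cross terms ∫x·sin(jπx/a)·sin(lπx/a) dx = 0 for j + l even and −4jla²/(π²(j² − l²)²) for j + l odd, ∫x²·sin(jπx/a)·sin(lπx/a) dx = (−1)^(j+l)·4jla³/(π²(j² − l²)²); higher powers the same way via product-to-sum and parts.
State is unnormalized: ∫|φ|² dx = 3.0710, and ∫φ*·V(x)·φ dx = 23.838, so ⟨V⟩ = 23.838 / 3.0710.
⟨V⟩ = 7.7623.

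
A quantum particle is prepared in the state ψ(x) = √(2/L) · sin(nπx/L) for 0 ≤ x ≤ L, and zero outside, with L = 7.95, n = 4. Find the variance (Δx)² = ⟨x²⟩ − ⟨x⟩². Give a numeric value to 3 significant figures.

5.07

Compute ⟨x⟩ and ⟨x²⟩ separately, then (Δx)² = ⟨x²⟩ − ⟨x⟩².
With sin²θ = (1 − cos2θ)/2 on 0 ≤ x ≤ L: ∫sin²(nπx/L) dx = L/2, ∫x·sin²(nπx/L) dx = L²/4, ∫x²·sin²(nπx/L) dx = L³·(1/6 − 1/(4n²π²)); higher powers xᵏ the same way, integrating xᵏ·cos(2nπx/L) by parts.
⟨x⟩ = 3.9750 and ⟨x²⟩ = 20.867.
(Δx)² = 20.867 − (3.9750)² = 5.0668.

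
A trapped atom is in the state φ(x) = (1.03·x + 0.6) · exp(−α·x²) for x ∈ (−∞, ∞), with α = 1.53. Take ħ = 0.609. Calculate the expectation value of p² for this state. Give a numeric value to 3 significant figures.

p² φ = −ħ² d²φ/dx²; ⟨p²⟩ = −ħ² ∫ φ*·φ'' dx / ∫|φ|² dx.
Expand each integrand as polynomial × e^(−2αx²) and use ∫x^(2j)·e^(−2αx²) dx = (2j−1)!!/(4α)^j · √(π/(2α)), odd powers → 0; here √(π/(2α)) = 1.0132. Differentiate with the product rule, d/dx e^(−αx²) = −2αx·e^(−αx²).
State is unnormalized: ∫|φ|² dx = 0.54041, and ∫φ*·(−ħ² φ'') dx = 0.50600, so ⟨p²⟩ = 0.50600 / 0.54041.
⟨p²⟩ = 0.93631.

0.936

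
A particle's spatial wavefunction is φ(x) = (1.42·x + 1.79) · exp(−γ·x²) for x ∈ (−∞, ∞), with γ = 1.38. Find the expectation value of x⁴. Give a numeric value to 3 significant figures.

0.139

⟨x⁴⟩ = ∫ x⁴·|φ|² dx / ∫|φ|² dx (integrals over the domain).
Expand each integrand as polynomial × e^(−2γx²) and use ∫x^(2j)·e^(−2γx²) dx = (2j−1)!!/(4γ)^j · √(π/(2γ)), odd powers → 0; here √(π/(2γ)) = 1.0669.
State is unnormalized: ∫|φ|² dx = 3.8082, and ∫φ*·x⁴·φ dx = 0.52842, so ⟨x⁴⟩ = 0.52842 / 3.8082.
⟨x⁴⟩ = 0.13876.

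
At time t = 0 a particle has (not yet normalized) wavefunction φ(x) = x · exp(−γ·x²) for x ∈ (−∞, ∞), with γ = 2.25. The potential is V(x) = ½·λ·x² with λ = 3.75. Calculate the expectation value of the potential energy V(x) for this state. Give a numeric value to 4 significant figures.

0.6250

⟨V⟩ = ∫ V(x)·|φ|² dx / ∫|φ|² dx.
Expand each integrand as polynomial × e^(−2γx²) and use ∫x^(2j)·e^(−2γx²) dx = (2j−1)!!/(4γ)^j · √(π/(2γ)), odd powers → 0; here √(π/(2γ)) = 0.83554.
State is unnormalized: ∫|φ|² dx = 0.092838, and ∫φ*·V(x)·φ dx = 0.058024, so ⟨V⟩ = 0.058024 / 0.092838.
⟨V⟩ = 0.62500.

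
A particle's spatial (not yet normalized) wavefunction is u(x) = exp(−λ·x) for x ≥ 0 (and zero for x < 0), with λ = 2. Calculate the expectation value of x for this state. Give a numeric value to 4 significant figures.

⟨x⟩ = ∫ x·|u|² dx / ∫|u|² dx (integrals over the domain).
Every integrand reduces to terms xʲ·e^(−2λx) on [0, ∞); use ∫₀^∞ xʲ·e^(−2λx) dx = j!/(2λ)^(j+1).
State is unnormalized: ∫|u|² dx = 0.25000, and ∫u*·x·u dx = 0.062500, so ⟨x⟩ = 0.062500 / 0.25000.
⟨x⟩ = 0.25000.

0.2500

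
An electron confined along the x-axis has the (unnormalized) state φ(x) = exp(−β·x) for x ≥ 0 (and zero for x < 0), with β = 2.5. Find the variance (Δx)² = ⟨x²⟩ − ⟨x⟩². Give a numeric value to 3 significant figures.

Compute ⟨x⟩ and ⟨x²⟩ separately, then (Δx)² = ⟨x²⟩ − ⟨x⟩².
Every integrand reduces to terms xʲ·e^(−2βx) on [0, ∞); use ∫₀^∞ xʲ·e^(−2βx) dx = j!/(2β)^(j+1).
Normalization: ∫|φ|² dx = 0.20000.
⟨x⟩ = 0.20000 and ⟨x²⟩ = 0.080000.
(Δx)² = 0.080000 − (0.20000)² = 0.040000.

0.0400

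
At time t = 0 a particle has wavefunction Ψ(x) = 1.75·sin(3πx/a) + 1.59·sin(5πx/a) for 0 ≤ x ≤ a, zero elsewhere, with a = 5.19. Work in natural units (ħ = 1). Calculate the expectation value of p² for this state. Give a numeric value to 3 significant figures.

p² Ψ = −ħ² d²Ψ/dx²; ⟨p²⟩ = −ħ² ∫ Ψ*·Ψ'' dx / ∫|Ψ|² dx.
d²/dx² sin(jπx/a) = −(jπ/a)²·sin(jπx/a); on 0 ≤ x ≤ a, ∫sin²(jπx/a) dx = a/2 and ∫sin(jπx/a)·sin(lπx/a) dx = 0 for j ≠ l, so only diagonal terms survive in ∫|Ψ|² and ∫Ψ·Ψ″; ∫Ψ·Ψ′ dx = [Ψ²/2] between the walls = 0.
State is unnormalized: ∫|Ψ|² dx = 14.508, and ∫Ψ*·(−ħ² Ψ'') dx = 86.302, so ⟨p²⟩ = 86.302 / 14.508.
⟨p²⟩ = 5.9487.

5.95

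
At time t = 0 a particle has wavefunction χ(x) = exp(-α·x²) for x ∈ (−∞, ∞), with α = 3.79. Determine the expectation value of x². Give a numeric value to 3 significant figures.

0.0660

⟨x²⟩ = ∫ x²·|χ|² dx / ∫|χ|² dx (integrals over the domain).
Gaussian moments: ∫x^(2j)·e^(−2αx²) dx = (2j−1)!!/(4α)^j · √(π/(2α)), odd powers integrate to 0; here √(π/(2α)) = 0.64378.
State is unnormalized: ∫|χ|² dx = 0.64378, and ∫χ*·x²·χ dx = 0.042466, so ⟨x²⟩ = 0.042466 / 0.64378.
⟨x²⟩ = 0.065963.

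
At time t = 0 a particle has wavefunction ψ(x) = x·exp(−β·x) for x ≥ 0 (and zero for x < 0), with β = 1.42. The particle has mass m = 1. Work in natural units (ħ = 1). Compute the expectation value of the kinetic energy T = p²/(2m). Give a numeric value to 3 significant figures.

T = −(ħ²/2m) d²/dx², so ⟨T⟩ = −(ħ²/2m) ∫ ψ*·ψ'' dx / ∫|ψ|² dx; with m = 1.
Differentiate x·exp(−β·x) with the product rule; every integrand then reduces to terms xʲ·e^(−2βx) on [0, ∞), with ∫₀^∞ xʲ·e^(−2βx) dx = j!/(2β)^(j+1).
State is unnormalized: ∫|ψ|² dx = 0.087312, and ∫ψ*·(−ħ²/2m · ψ'') dx = 0.088028, so ⟨T⟩ = 0.088028 / 0.087312.
⟨T⟩ = 1.0082.

1.01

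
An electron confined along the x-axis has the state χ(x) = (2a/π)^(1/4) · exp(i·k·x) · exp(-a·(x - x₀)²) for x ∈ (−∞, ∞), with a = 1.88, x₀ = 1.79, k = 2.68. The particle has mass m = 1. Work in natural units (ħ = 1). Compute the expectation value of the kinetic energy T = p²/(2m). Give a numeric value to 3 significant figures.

4.53

T = −(ħ²/2m) d²/dx², so ⟨T⟩ = −(ħ²/2m) ∫ χ*·χ'' dx; with m = 1.
Gaussian moments (u = x − x₀): ∫u^(2j)·e^(−2au²) du = (2j−1)!!/(4a)^j · √(π/(2a)), odd powers integrate to 0; here √(π/(2a)) = 0.91407. Derivatives: χ′ = (ik − 2au)·χ, χ″ = ((ik − 2au)² − 2a)·χ; the odd-in-u pieces drop out.
⟨T⟩ = 4.5312.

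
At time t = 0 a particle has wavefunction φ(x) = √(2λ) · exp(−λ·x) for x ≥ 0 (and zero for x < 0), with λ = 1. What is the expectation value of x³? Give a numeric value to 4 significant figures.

0.7500

⟨x³⟩ = ∫ x³·|φ|² dx (integrals over the domain).
Every integrand reduces to terms xʲ·e^(−2λx) on [0, ∞); use ∫₀^∞ xʲ·e^(−2λx) dx = j!/(2λ)^(j+1).
⟨x³⟩ = 0.75000.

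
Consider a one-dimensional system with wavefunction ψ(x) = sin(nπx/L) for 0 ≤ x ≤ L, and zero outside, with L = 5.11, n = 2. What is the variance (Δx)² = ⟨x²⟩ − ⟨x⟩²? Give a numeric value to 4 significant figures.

Compute ⟨x⟩ and ⟨x²⟩ separately, then (Δx)² = ⟨x²⟩ − ⟨x⟩².
With sin²θ = (1 − cos2θ)/2 on 0 ≤ x ≤ L: ∫sin²(nπx/L) dx = L/2, ∫x·sin²(nπx/L) dx = L²/4, ∫x²·sin²(nπx/L) dx = L³·(1/6 − 1/(4n²π²)); higher powers xᵏ the same way, integrating xᵏ·cos(2nπx/L) by parts.
Normalization: ∫|ψ|² dx = 2.5550.
⟨x⟩ = 2.5550 and ⟨x²⟩ = 8.3733.
(Δx)² = 8.3733 − (2.5550)² = 1.8453.

1.845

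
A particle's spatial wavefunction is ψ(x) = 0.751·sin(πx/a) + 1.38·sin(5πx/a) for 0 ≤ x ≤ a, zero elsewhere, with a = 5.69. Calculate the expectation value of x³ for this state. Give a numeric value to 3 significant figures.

44.1

⟨x³⟩ = ∫ x³·|ψ|² dx / ∫|ψ|² dx (integrals over the domain).
On 0 ≤ x ≤ a (j ≠ l): ∫sin²(jπx/a) dx = a/2, ∫sin(jπx/a)·sin(lπx/a) dx = 0; diagonal moments ∫x·sin²(jπx/a) dx = a²/4, ∫x²·sin²(jπx/a) dx = a³·(1/6 − 1/(4j²π²)); cross terms ∫x·sin(jπx/a)·sin(lπx/a) dx = 0 for j + l even and −4jla²/(π²(j² − l²)²) for j + l odd, ∫x²·sin(jπx/a)·sin(lπx/a) dx = (−1)^(j+l)·4jla³/(π²(j² − l²)²); higher powers the same way via product-to-sum and parts.
State is unnormalized: ∫|ψ|² dx = 7.0226, and ∫ψ*·x³·ψ dx = 309.40, so ⟨x³⟩ = 309.40 / 7.0226.
⟨x³⟩ = 44.057.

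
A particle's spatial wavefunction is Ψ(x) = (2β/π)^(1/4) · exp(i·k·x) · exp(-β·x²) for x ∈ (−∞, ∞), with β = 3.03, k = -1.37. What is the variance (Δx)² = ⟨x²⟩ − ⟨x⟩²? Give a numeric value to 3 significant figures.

0.0825

Compute ⟨x⟩ and ⟨x²⟩ separately, then (Δx)² = ⟨x²⟩ − ⟨x⟩².
Gaussian moments: ∫x^(2j)·e^(−2βx²) dx = (2j−1)!!/(4β)^j · √(π/(2β)), odd powers integrate to 0; here √(π/(2β)) = 0.72001.
⟨x⟩ = 0.0000 and ⟨x²⟩ = 0.082508.
(Δx)² = 0.082508 − (0.0000)² = 0.082508.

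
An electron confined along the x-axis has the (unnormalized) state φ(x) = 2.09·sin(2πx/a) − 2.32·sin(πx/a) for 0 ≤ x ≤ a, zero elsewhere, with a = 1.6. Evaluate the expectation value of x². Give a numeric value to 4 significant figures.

⟨x²⟩ = ∫ x²·|φ|² dx / ∫|φ|² dx (integrals over the domain).
On 0 ≤ x ≤ a (j ≠ l): ∫sin²(jπx/a) dx = a/2, ∫sin(jπx/a)·sin(lπx/a) dx = 0; diagonal moments ∫x·sin²(jπx/a) dx = a²/4, ∫x²·sin²(jπx/a) dx = a³·(1/6 − 1/(4j²π²)); cross terms ∫x·sin(jπx/a)·sin(lπx/a) dx = 0 for j + l even and −4jla²/(π²(j² − l²)²) for j + l odd, ∫x²·sin(jπx/a)·sin(lπx/a) dx = (−1)^(j+l)·4jla³/(π²(j² − l²)²); higher powers the same way via product-to-sum and parts.
State is unnormalized: ∫|φ|² dx = 7.8004, and ∫φ*·x²·φ dx = 9.5620, so ⟨x²⟩ = 9.5620 / 7.8004.
⟨x²⟩ = 1.2258.

1.226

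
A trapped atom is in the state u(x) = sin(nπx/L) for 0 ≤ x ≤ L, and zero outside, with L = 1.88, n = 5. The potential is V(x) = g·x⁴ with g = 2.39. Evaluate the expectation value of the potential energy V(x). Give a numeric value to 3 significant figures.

⟨V⟩ = ∫ V(x)·|u|² dx / ∫|u|² dx.
With sin²θ = (1 − cos2θ)/2 on 0 ≤ x ≤ L: ∫sin²(nπx/L) dx = L/2, ∫x·sin²(nπx/L) dx = L²/4, ∫x²·sin²(nπx/L) dx = L³·(1/6 − 1/(4n²π²)); higher powers xᵏ the same way, integrating xᵏ·cos(2nπx/L) by parts.
State is unnormalized: ∫|u|² dx = 0.94000, and ∫u*·V(x)·u dx = 5.4998, so ⟨V⟩ = 5.4998 / 0.94000.
⟨V⟩ = 5.8509.

5.85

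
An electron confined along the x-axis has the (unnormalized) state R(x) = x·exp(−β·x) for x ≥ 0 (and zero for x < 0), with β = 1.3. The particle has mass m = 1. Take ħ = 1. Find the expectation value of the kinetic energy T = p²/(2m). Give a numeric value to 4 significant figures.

0.8450

T = −(ħ²/2m) d²/dx², so ⟨T⟩ = −(ħ²/2m) ∫ R*·R'' dx / ∫|R|² dx; with m = 1.
Differentiate x·exp(−β·x) with the product rule; every integrand then reduces to terms xʲ·e^(−2βx) on [0, ∞), with ∫₀^∞ xʲ·e^(−2βx) dx = j!/(2β)^(j+1).
State is unnormalized: ∫|R|² dx = 0.11379, and ∫R*·(−ħ²/2m · R'') dx = 0.096154, so ⟨T⟩ = 0.096154 / 0.11379.
⟨T⟩ = 0.84500.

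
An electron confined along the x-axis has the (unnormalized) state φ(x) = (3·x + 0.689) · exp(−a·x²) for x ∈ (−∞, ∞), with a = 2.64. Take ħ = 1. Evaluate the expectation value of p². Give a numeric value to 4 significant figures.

p² φ = −ħ² d²φ/dx²; ⟨p²⟩ = −ħ² ∫ φ*·φ'' dx / ∫|φ|² dx.
Expand each integrand as polynomial × e^(−2ax²) and use ∫x^(2j)·e^(−2ax²) dx = (2j−1)!!/(4a)^j · √(π/(2a)), odd powers → 0; here √(π/(2a)) = 0.77136. Differentiate with the product rule, d/dx e^(−ax²) = −2ax·e^(−ax²).
State is unnormalized: ∫|φ|² dx = 1.0236, and ∫φ*·(−ħ² φ'') dx = 6.1734, so ⟨p²⟩ = 6.1734 / 1.0236.
⟨p²⟩ = 6.0311.

6.031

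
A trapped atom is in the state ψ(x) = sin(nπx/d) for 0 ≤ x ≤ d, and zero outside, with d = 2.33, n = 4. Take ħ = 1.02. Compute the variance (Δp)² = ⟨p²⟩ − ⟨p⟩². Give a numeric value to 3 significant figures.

30.3

Compute ⟨p⟩ and ⟨p²⟩ separately; (Δp)² = ⟨p²⟩ − ⟨p⟩².
d/dx sin(nπx/d) = (nπ/d)·cos(nπx/d) and d²/dx² sin(nπx/d) = −(nπ/d)²·sin(nπx/d); on 0 ≤ x ≤ d, ∫sin²(nπx/d) dx = d/2 and ∫sin(nπx/d)·cos(nπx/d) dx = 0.
Normalization: ∫|ψ|² dx = 1.1650.
⟨p⟩ = 0.0000 and ⟨p²⟩ = 30.263.
(Δp)² = 30.263 − (0.0000)² = 30.263.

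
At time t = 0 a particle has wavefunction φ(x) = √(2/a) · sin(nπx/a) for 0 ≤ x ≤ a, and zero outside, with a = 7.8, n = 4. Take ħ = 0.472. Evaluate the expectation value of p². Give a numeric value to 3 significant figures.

p² φ = −ħ² d²φ/dx²; ⟨p²⟩ = −ħ² ∫ φ*·φ'' dx.
d/dx sin(nπx/a) = (nπ/a)·cos(nπx/a) and d²/dx² sin(nπx/a) = −(nπ/a)²·sin(nπx/a); on 0 ≤ x ≤ a, ∫sin²(nπx/a) dx = a/2 and ∫sin(nπx/a)·cos(nπx/a) dx = 0.
⟨p²⟩ = 0.57825.

0.578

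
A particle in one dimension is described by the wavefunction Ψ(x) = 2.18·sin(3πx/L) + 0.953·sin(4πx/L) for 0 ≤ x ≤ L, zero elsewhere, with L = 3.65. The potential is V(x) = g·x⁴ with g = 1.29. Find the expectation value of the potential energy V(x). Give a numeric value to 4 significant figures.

⟨V⟩ = ∫ V(x)·|Ψ|² dx / ∫|Ψ|² dx.
On 0 ≤ x ≤ L (j ≠ l): ∫sin²(jπx/L) dx = L/2, ∫sin(jπx/L)·sin(lπx/L) dx = 0; diagonal moments ∫x·sin²(jπx/L) dx = L²/4, ∫x²·sin²(jπx/L) dx = L³·(1/6 − 1/(4j²π²)); cross terms ∫x·sin(jπx/L)·sin(lπx/L) dx = 0 for j + l even and −4jlL²/(π²(j² − l²)²) for j + l odd, ∫x²·sin(jπx/L)·sin(lπx/L) dx = (−1)^(j+l)·4jlL³/(π²(j² − l²)²); higher powers the same way via product-to-sum and parts.
State is unnormalized: ∫|Ψ|² dx = 10.331, and ∫Ψ*·V(x)·Ψ dx = 187.00, so ⟨V⟩ = 187.00 / 10.331.
⟨V⟩ = 18.101.

18.10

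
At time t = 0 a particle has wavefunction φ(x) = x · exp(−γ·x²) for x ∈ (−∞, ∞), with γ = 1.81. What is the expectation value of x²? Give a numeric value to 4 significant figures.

0.4144

⟨x²⟩ = ∫ x²·|φ|² dx / ∫|φ|² dx (integrals over the domain).
Expand each integrand as polynomial × e^(−2γx²) and use ∫x^(2j)·e^(−2γx²) dx = (2j−1)!!/(4γ)^j · √(π/(2γ)), odd powers → 0; here √(π/(2γ)) = 0.93158.
State is unnormalized: ∫|φ|² dx = 0.12867, and ∫φ*·x²·φ dx = 0.053317, so ⟨x²⟩ = 0.053317 / 0.12867.
⟨x²⟩ = 0.41436.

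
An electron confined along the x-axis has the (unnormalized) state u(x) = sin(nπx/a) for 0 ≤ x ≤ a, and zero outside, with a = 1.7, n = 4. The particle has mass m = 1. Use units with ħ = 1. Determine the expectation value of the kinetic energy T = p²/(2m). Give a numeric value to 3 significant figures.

T = −(ħ²/2m) d²/dx², so ⟨T⟩ = −(ħ²/2m) ∫ u*·u'' dx / ∫|u|² dx; with m = 1.
d/dx sin(nπx/a) = (nπ/a)·cos(nπx/a) and d²/dx² sin(nπx/a) = −(nπ/a)²·sin(nπx/a); on 0 ≤ x ≤ a, ∫sin²(nπx/a) dx = a/2 and ∫sin(nπx/a)·cos(nπx/a) dx = 0.
State is unnormalized: ∫|u|² dx = 0.85000, and ∫u*·(−ħ²/2m · u'') dx = 23.223, so ⟨T⟩ = 23.223 / 0.85000.
⟨T⟩ = 27.321.

27.3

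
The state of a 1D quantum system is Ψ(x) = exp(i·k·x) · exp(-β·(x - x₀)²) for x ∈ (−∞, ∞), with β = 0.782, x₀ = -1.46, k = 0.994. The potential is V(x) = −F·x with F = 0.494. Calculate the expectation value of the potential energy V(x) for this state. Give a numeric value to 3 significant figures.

0.721

⟨V⟩ = ∫ V(x)·|Ψ|² dx / ∫|Ψ|² dx.
Gaussian moments (u = x − x₀): ∫u^(2j)·e^(−2βu²) du = (2j−1)!!/(4β)^j · √(π/(2β)), odd powers integrate to 0; here √(π/(2β)) = 1.4173.
State is unnormalized: ∫|Ψ|² dx = 1.4173, and ∫Ψ*·V(x)·Ψ dx = 1.0222, so ⟨V⟩ = 1.0222 / 1.4173.
⟨V⟩ = 0.72124.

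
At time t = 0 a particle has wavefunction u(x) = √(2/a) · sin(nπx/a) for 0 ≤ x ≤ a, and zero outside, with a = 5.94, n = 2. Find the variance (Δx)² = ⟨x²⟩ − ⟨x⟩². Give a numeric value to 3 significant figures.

Compute ⟨x⟩ and ⟨x²⟩ separately, then (Δx)² = ⟨x²⟩ − ⟨x⟩².
With sin²θ = (1 − cos2θ)/2 on 0 ≤ x ≤ a: ∫sin²(nπx/a) dx = a/2, ∫x·sin²(nπx/a) dx = a²/4, ∫x²·sin²(nπx/a) dx = a³·(1/6 − 1/(4n²π²)); higher powers xᵏ the same way, integrating xᵏ·cos(2nπx/a) by parts.
⟨x⟩ = 2.9700 and ⟨x²⟩ = 11.314.
(Δx)² = 11.314 − (2.9700)² = 2.4934.

2.49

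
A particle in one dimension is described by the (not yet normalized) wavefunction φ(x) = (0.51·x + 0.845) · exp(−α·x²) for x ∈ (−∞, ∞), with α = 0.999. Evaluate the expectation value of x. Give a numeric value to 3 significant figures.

⟨x⟩ = ∫ x·|φ|² dx / ∫|φ|² dx (integrals over the domain).
Expand each integrand as polynomial × e^(−2αx²) and use ∫x^(2j)·e^(−2αx²) dx = (2j−1)!!/(4α)^j · √(π/(2α)), odd powers → 0; here √(π/(2α)) = 1.2539.
State is unnormalized: ∫|φ|² dx = 0.97696, and ∫φ*·x·φ dx = 0.27046, so ⟨x⟩ = 0.27046 / 0.97696.
⟨x⟩ = 0.27684.

0.277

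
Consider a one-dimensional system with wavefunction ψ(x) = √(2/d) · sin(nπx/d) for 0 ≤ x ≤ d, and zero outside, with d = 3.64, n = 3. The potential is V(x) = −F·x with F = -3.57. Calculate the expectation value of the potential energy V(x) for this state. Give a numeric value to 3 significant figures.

6.50

⟨V⟩ = ∫ V(x)·|ψ|² dx.
With sin²θ = (1 − cos2θ)/2 on 0 ≤ x ≤ d: ∫sin²(nπx/d) dx = d/2, ∫x·sin²(nπx/d) dx = d²/4, ∫x²·sin²(nπx/d) dx = d³·(1/6 − 1/(4n²π²)); higher powers xᵏ the same way, integrating xᵏ·cos(2nπx/d) by parts.
⟨V⟩ = 6.4974.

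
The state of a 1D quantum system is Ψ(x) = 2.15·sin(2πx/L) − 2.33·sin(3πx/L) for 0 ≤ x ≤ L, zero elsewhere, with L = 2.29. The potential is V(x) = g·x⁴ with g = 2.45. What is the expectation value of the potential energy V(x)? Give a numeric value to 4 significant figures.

⟨V⟩ = ∫ V(x)·|Ψ|² dx / ∫|Ψ|² dx.
On 0 ≤ x ≤ L (j ≠ l): ∫sin²(jπx/L) dx = L/2, ∫sin(jπx/L)·sin(lπx/L) dx = 0; diagonal moments ∫x·sin²(jπx/L) dx = L²/4, ∫x²·sin²(jπx/L) dx = L³·(1/6 − 1/(4j²π²)); cross terms ∫x·sin(jπx/L)·sin(lπx/L) dx = 0 for j + l even and −4jlL²/(π²(j² − l²)²) for j + l odd, ∫x²·sin(jπx/L)·sin(lπx/L) dx = (−1)^(j+l)·4jlL³/(π²(j² − l²)²); higher powers the same way via product-to-sum and parts.
State is unnormalized: ∫|Ψ|² dx = 11.509, and ∫Ψ*·V(x)·Ψ dx = 252.35, so ⟨V⟩ = 252.35 / 11.509.
⟨V⟩ = 21.927.

21.93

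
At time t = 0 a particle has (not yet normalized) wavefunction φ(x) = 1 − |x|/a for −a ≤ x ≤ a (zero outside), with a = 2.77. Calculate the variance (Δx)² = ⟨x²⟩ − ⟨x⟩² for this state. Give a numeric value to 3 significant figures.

0.767

Compute ⟨x⟩ and ⟨x²⟩ separately, then (Δx)² = ⟨x²⟩ − ⟨x⟩².
φ is even, so ∫ over [−a, a] = 2∫₀ᵃ with φ = 1 − x/a there: ∫₀ᵃ (1 − x/a)² dx = a/3, ∫₀ᵃ x²(1 − x/a)² dx = a³/30, ∫₀ᵃ x⁴(1 − x/a)² dx = a⁵/105.
Normalization: ∫|φ|² dx = 1.8467.
⟨x⟩ = 0.0000 and ⟨x²⟩ = 0.76729.
(Δx)² = 0.76729 − (0.0000)² = 0.76729.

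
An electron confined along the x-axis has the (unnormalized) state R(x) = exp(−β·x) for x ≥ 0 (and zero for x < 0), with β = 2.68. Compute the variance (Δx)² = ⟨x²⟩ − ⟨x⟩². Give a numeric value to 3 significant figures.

Compute ⟨x⟩ and ⟨x²⟩ separately, then (Δx)² = ⟨x²⟩ − ⟨x⟩².
Every integrand reduces to terms xʲ·e^(−2βx) on [0, ∞); use ∫₀^∞ xʲ·e^(−2βx) dx = j!/(2β)^(j+1).
Normalization: ∫|R|² dx = 0.18657.
⟨x⟩ = 0.18657 and ⟨x²⟩ = 0.069615.
(Δx)² = 0.069615 − (0.18657)² = 0.034807.

0.0348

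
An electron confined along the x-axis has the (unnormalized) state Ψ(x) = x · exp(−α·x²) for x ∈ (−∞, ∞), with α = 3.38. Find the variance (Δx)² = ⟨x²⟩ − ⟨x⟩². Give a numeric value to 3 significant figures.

0.222

Compute ⟨x⟩ and ⟨x²⟩ separately, then (Δx)² = ⟨x²⟩ − ⟨x⟩².
Expand each integrand as polynomial × e^(−2αx²) and use ∫x^(2j)·e^(−2αx²) dx = (2j−1)!!/(4α)^j · √(π/(2α)), odd powers → 0; here √(π/(2α)) = 0.68171.
Normalization: ∫|Ψ|² dx = 0.050423.
⟨x⟩ = 0.0000 and ⟨x²⟩ = 0.22189.
(Δx)² = 0.22189 − (0.0000)² = 0.22189.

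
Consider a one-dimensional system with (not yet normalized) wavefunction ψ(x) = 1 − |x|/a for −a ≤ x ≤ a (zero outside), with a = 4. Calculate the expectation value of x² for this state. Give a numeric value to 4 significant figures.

⟨x²⟩ = ∫ x²·|ψ|² dx / ∫|ψ|² dx (integrals over the domain).
ψ is even, so ∫ over [−a, a] = 2∫₀ᵃ with ψ = 1 − x/a there: ∫₀ᵃ (1 − x/a)² dx = a/3, ∫₀ᵃ x²(1 − x/a)² dx = a³/30, ∫₀ᵃ x⁴(1 − x/a)² dx = a⁵/105.
State is unnormalized: ∫|ψ|² dx = 2.6667, and ∫ψ*·x²·ψ dx = 4.2667, so ⟨x²⟩ = 4.2667 / 2.6667.
⟨x²⟩ = 1.6000.

1.600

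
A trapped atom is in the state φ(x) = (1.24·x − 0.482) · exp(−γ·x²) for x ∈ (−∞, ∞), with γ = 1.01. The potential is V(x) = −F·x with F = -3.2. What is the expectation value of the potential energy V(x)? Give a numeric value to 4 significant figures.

⟨V⟩ = ∫ V(x)·|φ|² dx / ∫|φ|² dx.
Expand each integrand as polynomial × e^(−2γx²) and use ∫x^(2j)·e^(−2γx²) dx = (2j−1)!!/(4γ)^j · √(π/(2γ)), odd powers → 0; here √(π/(2γ)) = 1.2471.
State is unnormalized: ∫|φ|² dx = 0.76437, and ∫φ*·V(x)·φ dx = -1.1808, so ⟨V⟩ = -1.1808 / 0.76437.
⟨V⟩ = -1.5448.

-1.545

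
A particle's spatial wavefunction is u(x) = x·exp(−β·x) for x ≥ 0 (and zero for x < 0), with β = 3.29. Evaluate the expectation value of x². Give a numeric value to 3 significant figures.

⟨x²⟩ = ∫ x²·|u|² dx / ∫|u|² dx (integrals over the domain).
Every integrand reduces to terms xʲ·e^(−2βx) on [0, ∞); use ∫₀^∞ xʲ·e^(−2βx) dx = j!/(2β)^(j+1).
State is unnormalized: ∫|u|² dx = 0.0070202, and ∫u*·x²·u dx = 0.0019457, so ⟨x²⟩ = 0.0019457 / 0.0070202.
⟨x²⟩ = 0.27716.

0.277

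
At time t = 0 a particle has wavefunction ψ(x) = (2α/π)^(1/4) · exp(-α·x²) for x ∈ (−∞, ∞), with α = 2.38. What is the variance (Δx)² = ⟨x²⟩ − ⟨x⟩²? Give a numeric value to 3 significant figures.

0.105

Compute ⟨x⟩ and ⟨x²⟩ separately, then (Δx)² = ⟨x²⟩ − ⟨x⟩².
Gaussian moments: ∫x^(2j)·e^(−2αx²) dx = (2j−1)!!/(4α)^j · √(π/(2α)), odd powers integrate to 0; here √(π/(2α)) = 0.81240.
⟨x⟩ = 0.0000 and ⟨x²⟩ = 0.10504.
(Δx)² = 0.10504 − (0.0000)² = 0.10504.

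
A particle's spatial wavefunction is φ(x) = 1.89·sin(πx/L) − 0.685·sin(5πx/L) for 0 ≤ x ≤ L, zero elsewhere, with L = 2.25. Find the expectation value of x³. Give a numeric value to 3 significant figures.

2.00

⟨x³⟩ = ∫ x³·|φ|² dx / ∫|φ|² dx (integrals over the domain).
On 0 ≤ x ≤ L (j ≠ l): ∫sin²(jπx/L) dx = L/2, ∫sin(jπx/L)·sin(lπx/L) dx = 0; diagonal moments ∫x·sin²(jπx/L) dx = L²/4, ∫x²·sin²(jπx/L) dx = L³·(1/6 − 1/(4j²π²)); cross terms ∫x·sin(jπx/L)·sin(lπx/L) dx = 0 for j + l even and −4jlL²/(π²(j² − l²)²) for j + l odd, ∫x²·sin(jπx/L)·sin(lπx/L) dx = (−1)^(j+l)·4jlL³/(π²(j² − l²)²); higher powers the same way via product-to-sum and parts.
State is unnormalized: ∫|φ|² dx = 4.5465, and ∫φ*·x³·φ dx = 9.0999, so ⟨x³⟩ = 9.0999 / 4.5465.
⟨x³⟩ = 2.0015.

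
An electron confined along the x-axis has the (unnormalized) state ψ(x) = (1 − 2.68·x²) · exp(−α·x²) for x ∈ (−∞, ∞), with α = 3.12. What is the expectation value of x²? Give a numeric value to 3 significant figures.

0.0456

⟨x²⟩ = ∫ x²·|ψ|² dx / ∫|ψ|² dx (integrals over the domain).
Expand each integrand as polynomial × e^(−2αx²) and use ∫x^(2j)·e^(−2αx²) dx = (2j−1)!!/(4α)^j · √(π/(2α)), odd powers → 0; here √(π/(2α)) = 0.70955.
State is unnormalized: ∫|ψ|² dx = 0.50297, and ∫ψ*·x²·ψ dx = 0.022927, so ⟨x²⟩ = 0.022927 / 0.50297.
⟨x²⟩ = 0.045584.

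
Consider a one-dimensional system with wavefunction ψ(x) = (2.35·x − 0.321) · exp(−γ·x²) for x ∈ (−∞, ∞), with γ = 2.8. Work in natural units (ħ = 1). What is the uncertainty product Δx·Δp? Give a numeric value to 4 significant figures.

1.176

Δx = √(⟨x²⟩−⟨x⟩²), Δp = √(⟨p²⟩−⟨p⟩²).
Expand each integrand as polynomial × e^(−2γx²) and use ∫x^(2j)·e^(−2γx²) dx = (2j−1)!!/(4γ)^j · √(π/(2γ)), odd powers → 0; here √(π/(2γ)) = 0.74900. Differentiate with the product rule, d/dx e^(−γx²) = −2γx·e^(−γx²).
Normalization: ∫|ψ|² dx = 0.44649.
⟨x⟩ = -0.22597, ⟨x²⟩ = 0.23699 ⇒ Δx = 0.43119.
⟨p⟩ = 0.0000, ⟨p²⟩ = 7.4320 ⇒ Δp = 2.7262.
Δx·Δp = 1.1755.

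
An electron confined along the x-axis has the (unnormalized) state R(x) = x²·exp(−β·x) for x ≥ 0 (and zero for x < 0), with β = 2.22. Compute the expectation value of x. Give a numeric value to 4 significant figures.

⟨x⟩ = ∫ x·|R|² dx / ∫|R|² dx (integrals over the domain).
Every integrand reduces to terms xʲ·e^(−2βx) on [0, ∞); use ∫₀^∞ xʲ·e^(−2βx) dx = j!/(2β)^(j+1).
State is unnormalized: ∫|R|² dx = 0.013909, and ∫R*·x·R dx = 0.015663, so ⟨x⟩ = 0.015663 / 0.013909.
⟨x⟩ = 1.1261.

1.126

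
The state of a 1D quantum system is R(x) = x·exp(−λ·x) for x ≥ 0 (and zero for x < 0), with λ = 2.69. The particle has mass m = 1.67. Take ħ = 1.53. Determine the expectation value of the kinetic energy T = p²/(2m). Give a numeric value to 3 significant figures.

T = −(ħ²/2m) d²/dx², so ⟨T⟩ = −(ħ²/2m) ∫ R*·R'' dx / ∫|R|² dx; with m = 1.67.
Differentiate x·exp(−λ·x) with the product rule; every integrand then reduces to terms xʲ·e^(−2λx) on [0, ∞), with ∫₀^∞ xʲ·e^(−2λx) dx = j!/(2λ)^(j+1).
State is unnormalized: ∫|R|² dx = 0.012843, and ∫R*·(−ħ²/2m · R'') dx = 0.065136, so ⟨T⟩ = 0.065136 / 0.012843.
⟨T⟩ = 5.0716.

5.07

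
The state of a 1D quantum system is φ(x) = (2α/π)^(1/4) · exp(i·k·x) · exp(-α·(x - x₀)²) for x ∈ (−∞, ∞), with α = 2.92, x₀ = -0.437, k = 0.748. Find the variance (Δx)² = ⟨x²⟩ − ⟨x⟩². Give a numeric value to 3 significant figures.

Compute ⟨x⟩ and ⟨x²⟩ separately, then (Δx)² = ⟨x²⟩ − ⟨x⟩².
Gaussian moments (u = x − x₀): ∫u^(2j)·e^(−2αu²) du = (2j−1)!!/(4α)^j · √(π/(2α)), odd powers integrate to 0; here √(π/(2α)) = 0.73345.
⟨x⟩ = -0.43700 and ⟨x²⟩ = 0.27659.
(Δx)² = 0.27659 − (-0.43700)² = 0.085616.

0.0856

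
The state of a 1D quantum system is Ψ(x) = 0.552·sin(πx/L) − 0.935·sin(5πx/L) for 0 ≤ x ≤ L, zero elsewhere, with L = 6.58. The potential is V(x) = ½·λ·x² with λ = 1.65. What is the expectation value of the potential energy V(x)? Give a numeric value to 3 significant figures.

11.2

⟨V⟩ = ∫ V(x)·|Ψ|² dx / ∫|Ψ|² dx.
On 0 ≤ x ≤ L (j ≠ l): ∫sin²(jπx/L) dx = L/2, ∫sin(jπx/L)·sin(lπx/L) dx = 0; diagonal moments ∫x·sin²(jπx/L) dx = L²/4, ∫x²·sin²(jπx/L) dx = L³·(1/6 − 1/(4j²π²)); cross terms ∫x·sin(jπx/L)·sin(lπx/L) dx = 0 for j + l even and −4jlL²/(π²(j² − l²)²) for j + l odd, ∫x²·sin(jπx/L)·sin(lπx/L) dx = (−1)^(j+l)·4jlL³/(π²(j² − l²)²); higher powers the same way via product-to-sum and parts.
State is unnormalized: ∫|Ψ|² dx = 3.8787, and ∫Ψ*·V(x)·Ψ dx = 43.306, so ⟨V⟩ = 43.306 / 3.8787.
⟨V⟩ = 11.165.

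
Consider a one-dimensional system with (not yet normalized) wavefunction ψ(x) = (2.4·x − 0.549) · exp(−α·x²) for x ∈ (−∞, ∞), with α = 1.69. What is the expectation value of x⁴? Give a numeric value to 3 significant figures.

⟨x⁴⟩ = ∫ x⁴·|ψ|² dx / ∫|ψ|² dx (integrals over the domain).
Expand each integrand as polynomial × e^(−2αx²) and use ∫x^(2j)·e^(−2αx²) dx = (2j−1)!!/(4α)^j · √(π/(2α)), odd powers → 0; here √(π/(2α)) = 0.96409.
State is unnormalized: ∫|ψ|² dx = 1.1120, and ∫ψ*·x⁴·ψ dx = 0.28872, so ⟨x⁴⟩ = 0.28872 / 1.1120.
⟨x⁴⟩ = 0.25963.

0.260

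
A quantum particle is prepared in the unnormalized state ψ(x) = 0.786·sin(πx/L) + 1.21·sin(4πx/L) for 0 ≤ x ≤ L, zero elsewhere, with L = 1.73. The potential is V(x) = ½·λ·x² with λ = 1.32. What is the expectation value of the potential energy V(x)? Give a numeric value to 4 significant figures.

⟨V⟩ = ∫ V(x)·|ψ|² dx / ∫|ψ|² dx.
On 0 ≤ x ≤ L (j ≠ l): ∫sin²(jπx/L) dx = L/2, ∫sin(jπx/L)·sin(lπx/L) dx = 0; diagonal moments ∫x·sin²(jπx/L) dx = L²/4, ∫x²·sin²(jπx/L) dx = L³·(1/6 − 1/(4j²π²)); cross terms ∫x·sin(jπx/L)·sin(lπx/L) dx = 0 for j + l even and −4jlL²/(π²(j² − l²)²) for j + l odd, ∫x²·sin(jπx/L)·sin(lπx/L) dx = (−1)^(j+l)·4jlL³/(π²(j² − l²)²); higher powers the same way via product-to-sum and parts.
State is unnormalized: ∫|ψ|² dx = 1.8008, and ∫ψ*·V(x)·ψ dx = 1.0775, so ⟨V⟩ = 1.0775 / 1.8008.
⟨V⟩ = 0.59834.

0.5983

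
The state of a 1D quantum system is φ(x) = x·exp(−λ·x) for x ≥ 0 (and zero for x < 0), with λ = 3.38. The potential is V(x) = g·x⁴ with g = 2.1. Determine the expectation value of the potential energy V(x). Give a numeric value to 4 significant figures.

0.3620

⟨V⟩ = ∫ V(x)·|φ|² dx / ∫|φ|² dx.
Every integrand reduces to terms xʲ·e^(−2λx) on [0, ∞); use ∫₀^∞ xʲ·e^(−2λx) dx = j!/(2λ)^(j+1).
State is unnormalized: ∫|φ|² dx = 0.0064743, and ∫φ*·V(x)·φ dx = 0.0023438, so ⟨V⟩ = 0.0023438 / 0.0064743.
⟨V⟩ = 0.36202.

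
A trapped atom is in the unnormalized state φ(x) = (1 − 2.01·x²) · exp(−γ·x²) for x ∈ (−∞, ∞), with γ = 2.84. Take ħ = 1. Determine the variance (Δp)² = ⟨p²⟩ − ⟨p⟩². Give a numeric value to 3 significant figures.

Compute ⟨p⟩ and ⟨p²⟩ separately; (Δp)² = ⟨p²⟩ − ⟨p⟩².
Expand each integrand as polynomial × e^(−2γx²) and use ∫x^(2j)·e^(−2γx²) dx = (2j−1)!!/(4γ)^j · √(π/(2γ)), odd powers → 0; here √(π/(2γ)) = 0.74371. Differentiate with the product rule, d/dx e^(−γx²) = −2γx·e^(−γx²).
Normalization: ∫|φ|² dx = 0.55038.
⟨p⟩ = 0.0000 and ⟨p²⟩ = 6.0366.
(Δp)² = 6.0366 − (0.0000)² = 6.0366.

6.04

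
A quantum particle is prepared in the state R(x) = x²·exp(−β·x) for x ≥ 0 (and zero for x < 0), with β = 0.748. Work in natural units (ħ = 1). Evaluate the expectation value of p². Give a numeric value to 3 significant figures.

0.187

p² R = −ħ² d²R/dx²; ⟨p²⟩ = −ħ² ∫ R*·R'' dx / ∫|R|² dx.
Differentiate x²·exp(−β·x) with the product rule; every integrand then reduces to terms xʲ·e^(−2βx) on [0, ∞), with ∫₀^∞ xʲ·e^(−2βx) dx = j!/(2β)^(j+1).
State is unnormalized: ∫|R|² dx = 3.2030, and ∫R*·(−ħ² R'') dx = 0.59736, so ⟨p²⟩ = 0.59736 / 3.2030.
⟨p²⟩ = 0.18650.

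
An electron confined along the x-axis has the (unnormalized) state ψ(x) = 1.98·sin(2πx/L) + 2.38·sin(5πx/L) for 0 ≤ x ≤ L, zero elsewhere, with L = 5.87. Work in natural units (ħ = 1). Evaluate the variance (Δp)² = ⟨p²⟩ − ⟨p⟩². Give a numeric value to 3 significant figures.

4.70

Compute ⟨p⟩ and ⟨p²⟩ separately; (Δp)² = ⟨p²⟩ − ⟨p⟩².
d²/dx² sin(jπx/L) = −(jπ/L)²·sin(jπx/L); on 0 ≤ x ≤ L, ∫sin²(jπx/L) dx = L/2 and ∫sin(jπx/L)·sin(lπx/L) dx = 0 for j ≠ l, so only diagonal terms survive in ∫|ψ|² and ∫ψ·ψ″; ∫ψ·ψ′ dx = [ψ²/2] between the walls = 0.
Normalization: ∫|ψ|² dx = 28.131.
⟨p⟩ = 0.0000 and ⟨p²⟩ = 4.7005.
(Δp)² = 4.7005 − (0.0000)² = 4.7005.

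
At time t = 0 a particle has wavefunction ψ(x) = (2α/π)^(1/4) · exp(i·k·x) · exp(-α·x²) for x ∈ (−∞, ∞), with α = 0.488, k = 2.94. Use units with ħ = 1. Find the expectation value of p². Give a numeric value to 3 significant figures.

9.13

p² ψ = −ħ² d²ψ/dx²; ⟨p²⟩ = −ħ² ∫ ψ*·ψ'' dx.
Gaussian moments: ∫x^(2j)·e^(−2αx²) dx = (2j−1)!!/(4α)^j · √(π/(2α)), odd powers integrate to 0; here √(π/(2α)) = 1.7941. Derivatives: ψ′ = (ik − 2αx)·ψ, ψ″ = ((ik − 2αx)² − 2α)·ψ; the odd-in-x pieces drop out.
⟨p²⟩ = 9.1316.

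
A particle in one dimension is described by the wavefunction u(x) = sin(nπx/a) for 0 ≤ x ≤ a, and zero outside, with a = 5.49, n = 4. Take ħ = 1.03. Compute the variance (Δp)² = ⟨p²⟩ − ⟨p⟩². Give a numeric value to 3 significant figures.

Compute ⟨p⟩ and ⟨p²⟩ separately; (Δp)² = ⟨p²⟩ − ⟨p⟩².
d/dx sin(nπx/a) = (nπ/a)·cos(nπx/a) and d²/dx² sin(nπx/a) = −(nπ/a)²·sin(nπx/a); on 0 ≤ x ≤ a, ∫sin²(nπx/a) dx = a/2 and ∫sin(nπx/a)·cos(nπx/a) dx = 0.
Normalization: ∫|u|² dx = 2.7450.
⟨p⟩ = 0.0000 and ⟨p²⟩ = 5.5584.
(Δp)² = 5.5584 − (0.0000)² = 5.5584.

5.56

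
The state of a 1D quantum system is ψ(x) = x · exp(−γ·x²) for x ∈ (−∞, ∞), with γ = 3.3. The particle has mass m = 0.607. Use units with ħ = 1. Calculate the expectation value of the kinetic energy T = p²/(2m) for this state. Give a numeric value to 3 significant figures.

8.15

T = −(ħ²/2m) d²/dx², so ⟨T⟩ = −(ħ²/2m) ∫ ψ*·ψ'' dx / ∫|ψ|² dx; with m = 0.607.
Expand each integrand as polynomial × e^(−2γx²) and use ∫x^(2j)·e^(−2γx²) dx = (2j−1)!!/(4γ)^j · √(π/(2γ)), odd powers → 0; here √(π/(2γ)) = 0.68993. Differentiate with the product rule, d/dx e^(−γx²) = −2γx·e^(−γx²).
State is unnormalized: ∫|ψ|² dx = 0.052267, and ∫ψ*·(−ħ²/2m · ψ'') dx = 0.42623, so ⟨T⟩ = 0.42623 / 0.052267.
⟨T⟩ = 8.1549.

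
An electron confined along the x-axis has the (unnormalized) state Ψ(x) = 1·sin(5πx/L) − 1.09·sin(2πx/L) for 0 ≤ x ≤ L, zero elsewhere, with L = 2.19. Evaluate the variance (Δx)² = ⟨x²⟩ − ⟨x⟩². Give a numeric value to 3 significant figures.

Compute ⟨x⟩ and ⟨x²⟩ separately, then (Δx)² = ⟨x²⟩ − ⟨x⟩².
On 0 ≤ x ≤ L (j ≠ l): ∫sin²(jπx/L) dx = L/2, ∫sin(jπx/L)·sin(lπx/L) dx = 0; diagonal moments ∫x·sin²(jπx/L) dx = L²/4, ∫x²·sin²(jπx/L) dx = L³·(1/6 − 1/(4j²π²)); cross terms ∫x·sin(jπx/L)·sin(lπx/L) dx = 0 for j + l even and −4jlL²/(π²(j² − l²)²) for j + l odd, ∫x²·sin(jπx/L)·sin(lπx/L) dx = (−1)^(j+l)·4jlL³/(π²(j² − l²)²); higher powers the same way via product-to-sum and parts.
Normalization: ∫|Ψ|² dx = 2.3960.
⟨x⟩ = 1.1351 and ⟨x²⟩ = 1.6491.
(Δx)² = 1.6491 − (1.1351)² = 0.36064.

0.361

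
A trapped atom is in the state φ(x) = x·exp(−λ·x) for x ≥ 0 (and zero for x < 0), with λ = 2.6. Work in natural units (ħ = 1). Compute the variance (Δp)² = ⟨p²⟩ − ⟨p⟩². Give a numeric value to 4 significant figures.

Compute ⟨p⟩ and ⟨p²⟩ separately; (Δp)² = ⟨p²⟩ − ⟨p⟩².
Differentiate x·exp(−λ·x) with the product rule; every integrand then reduces to terms xʲ·e^(−2λx) on [0, ∞), with ∫₀^∞ xʲ·e^(−2λx) dx = j!/(2λ)^(j+1).
Normalization: ∫|φ|² dx = 0.014224.
⟨p⟩ = 0.0000 and ⟨p²⟩ = 6.7600.
(Δp)² = 6.7600 − (0.0000)² = 6.7600.

6.760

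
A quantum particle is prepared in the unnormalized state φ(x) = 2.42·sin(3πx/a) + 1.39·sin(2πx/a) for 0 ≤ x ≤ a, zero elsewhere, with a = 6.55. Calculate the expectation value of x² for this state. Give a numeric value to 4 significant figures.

6.775

⟨x²⟩ = ∫ x²·|φ|² dx / ∫|φ|² dx (integrals over the domain).
On 0 ≤ x ≤ a (j ≠ l): ∫sin²(jπx/a) dx = a/2, ∫sin(jπx/a)·sin(lπx/a) dx = 0; diagonal moments ∫x·sin²(jπx/a) dx = a²/4, ∫x²·sin²(jπx/a) dx = a³·(1/6 − 1/(4j²π²)); cross terms ∫x·sin(jπx/a)·sin(lπx/a) dx = 0 for j + l even and −4jla²/(π²(j² − l²)²) for j + l odd, ∫x²·sin(jπx/a)·sin(lπx/a) dx = (−1)^(j+l)·4jla³/(π²(j² − l²)²); higher powers the same way via product-to-sum and parts.
State is unnormalized: ∫|φ|² dx = 25.507, and ∫φ*·x²·φ dx = 172.82, so ⟨x²⟩ = 172.82 / 25.507.
⟨x²⟩ = 6.7752.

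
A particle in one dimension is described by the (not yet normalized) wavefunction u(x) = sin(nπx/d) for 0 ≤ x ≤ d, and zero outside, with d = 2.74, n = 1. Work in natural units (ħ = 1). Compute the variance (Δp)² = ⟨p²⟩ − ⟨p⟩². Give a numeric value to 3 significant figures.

1.31

Compute ⟨p⟩ and ⟨p²⟩ separately; (Δp)² = ⟨p²⟩ − ⟨p⟩².
d/dx sin(nπx/d) = (nπ/d)·cos(nπx/d) and d²/dx² sin(nπx/d) = −(nπ/d)²·sin(nπx/d); on 0 ≤ x ≤ d, ∫sin²(nπx/d) dx = d/2 and ∫sin(nπx/d)·cos(nπx/d) dx = 0.
Normalization: ∫|u|² dx = 1.3700.
⟨p⟩ = 0.0000 and ⟨p²⟩ = 1.3146.
(Δp)² = 1.3146 − (0.0000)² = 1.3146.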